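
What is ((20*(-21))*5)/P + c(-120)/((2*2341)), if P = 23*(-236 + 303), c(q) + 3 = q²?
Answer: 12353577/7214962 ≈ 1.7122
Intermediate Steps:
c(q) = -3 + q²
P = 1541 (P = 23*67 = 1541)
((20*(-21))*5)/P + c(-120)/((2*2341)) = ((20*(-21))*5)/1541 + (-3 + (-120)²)/((2*2341)) = -420*5*(1/1541) + (-3 + 14400)/4682 = -2100*1/1541 + 14397*(1/4682) = -2100/1541 + 14397/4682 = 12353577/7214962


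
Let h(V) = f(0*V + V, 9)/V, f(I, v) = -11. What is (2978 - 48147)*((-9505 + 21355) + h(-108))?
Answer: -57807783059/108 ≈ -5.3526e+8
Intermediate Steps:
h(V) = -11/V
(2978 - 48147)*((-9505 + 21355) + h(-108)) = (2978 - 48147)*((-9505 + 21355) - 11/(-108)) = -45169*(11850 - 11*(-1/108)) = -45169*(11850 + 11/108) = -45169*1279811/108 = -57807783059/108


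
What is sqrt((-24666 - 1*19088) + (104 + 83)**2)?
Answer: I*sqrt(8785) ≈ 93.728*I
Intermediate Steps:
sqrt((-24666 - 1*19088) + (104 + 83)**2) = sqrt((-24666 - 19088) + 187**2) = sqrt(-43754 + 34969) = sqrt(-8785) = I*sqrt(8785)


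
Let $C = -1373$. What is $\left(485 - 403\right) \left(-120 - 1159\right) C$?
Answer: $143997494$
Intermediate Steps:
$\left(485 - 403\right) \left(-120 - 1159\right) C = \left(485 - 403\right) \left(-120 - 1159\right) \left(-1373\right) = 82 \left(-1279\right) \left(-1373\right) = \left(-104878\right) \left(-1373\right) = 143997494$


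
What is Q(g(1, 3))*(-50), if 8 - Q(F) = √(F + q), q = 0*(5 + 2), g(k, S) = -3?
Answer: -400 + 50*I*√3 ≈ -400.0 + 86.603*I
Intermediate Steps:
q = 0 (q = 0*7 = 0)
Q(F) = 8 - √F (Q(F) = 8 - √(F + 0) = 8 - √F)
Q(g(1, 3))*(-50) = (8 - √(-3))*(-50) = (8 - I*√3)*(-50) = -400 + 50*I*√3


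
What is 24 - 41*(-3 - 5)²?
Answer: -2600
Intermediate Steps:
24 - 41*(-3 - 5)² = 24 - 41*(-8)² = 24 - 41*64 = 24 - 2624 = -2600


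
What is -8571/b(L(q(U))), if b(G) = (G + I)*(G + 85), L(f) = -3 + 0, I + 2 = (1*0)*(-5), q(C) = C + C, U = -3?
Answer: 8571/410 ≈ 20.905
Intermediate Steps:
q(C) = 2*C
I = -2 (I = -2 + (1*0)*(-5) = -2 + 0*(-5) = -2 + 0 = -2)
L(f) = -3
b(G) = (-2 + G)*(85 + G) (b(G) = (G - 2)*(G + 85) = (-2 + G)*(85 + G))
-8571/b(L(q(U))) = -8571/(-170 + (-3)² + 83*(-3)) = -8571/(-170 + 9 - 249) = -8571/(-410) = -8571*(-1/410) = 8571/410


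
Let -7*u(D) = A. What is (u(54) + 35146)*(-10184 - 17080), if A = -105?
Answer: -958629504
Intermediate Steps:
u(D) = 15 (u(D) = -1/7*(-105) = 15)
(u(54) + 35146)*(-10184 - 17080) = (15 + 35146)*(-10184 - 17080) = 35161*(-27264) = -958629504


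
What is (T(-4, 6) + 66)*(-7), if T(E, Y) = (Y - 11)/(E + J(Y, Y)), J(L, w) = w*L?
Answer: -14749/32 ≈ -460.91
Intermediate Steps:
J(L, w) = L*w
T(E, Y) = (-11 + Y)/(E + Y**2) (T(E, Y) = (Y - 11)/(E + Y*Y) = (-11 + Y)/(E + Y**2))
(T(-4, 6) + 66)*(-7) = ((-11 + 6)/(-4 + 6**2) + 66)*(-7) = (-5/(-4 + 36) + 66)*(-7) = (-5/32 + 66)*(-7) = (2107/32)*(-7) = -14749/32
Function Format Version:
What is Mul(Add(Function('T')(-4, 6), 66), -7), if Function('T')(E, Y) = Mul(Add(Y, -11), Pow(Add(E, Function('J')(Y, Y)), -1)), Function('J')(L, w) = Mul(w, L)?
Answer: Rational(-14749, 32) ≈ -460.91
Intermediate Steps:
Function('J')(L, w) = Mul(L, w)
Function('T')(E, Y) = Mul(Pow(Add(E, Pow(Y, 2)), -1), Add(-11, Y)) (Function('T')(E, Y) = Mul(Add(Y, -11), Pow(Add(E, Mul(Y, Y)), -1)) = Mul(Add(-11, Y), Pow(Add(E, Pow(Y, 2)), -1)) = Mul(Pow(Add(E, Pow(Y, 2)), -1), Add(-11, Y)))
Mul(Add(Function('T')(-4, 6), 66), -7) = Mul(Add(Mul(Pow(Add(-4, Pow(6, 2)), -1), Add(-11, 6)), 66), -7) = Mul(Add(Mul(Pow(Add(-4, 36), -1), -5), 66), -7) = Mul(Add(Mul(Pow(32, -1), -5), 66), -7) = Mul(Add(Mul(Rational(1, 32), -5), 66), -7) = Mul(Add(Rational(-5, 32), 66), -7) = Mul(Rational(2107, 32), -7) = Rational(-14749, 32)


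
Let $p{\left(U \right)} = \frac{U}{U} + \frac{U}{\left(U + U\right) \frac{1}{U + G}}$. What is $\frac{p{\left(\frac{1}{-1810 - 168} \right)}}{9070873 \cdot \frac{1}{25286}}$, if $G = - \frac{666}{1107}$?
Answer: $\frac{4299795799}{2206888975662} \approx 0.0019484$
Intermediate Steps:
$G = - \frac{74}{123}$ ($G = \left(-666\right) \frac{1}{1107} = - \frac{74}{123} \approx -0.60163$)
$p{\left(U \right)} = \frac{86}{123} + \frac{U}{2}$ ($p{\left(U \right)} = \frac{U}{U} + \frac{U}{\left(U + U\right) \frac{1}{U - \frac{74}{123}}} = 1 + \frac{U}{2 U \frac{1}{- \frac{74}{123} + U}} = 1 + U \frac{- \frac{74}{123} + U}{2 U} = 1 + \left(- \frac{37}{123} + \frac{U}{2}\right) = \frac{86}{123} + \frac{U}{2}$)
$\frac{p{\left(\frac{1}{-1810 - 168} \right)}}{9070873 \cdot \frac{1}{25286}} = \frac{\frac{86}{123} + \frac{1}{2 \left(-1810 - 168\right)}}{9070873 \cdot \frac{1}{25286}} = \frac{\frac{86}{123} + \frac{1}{2 \left(-1978\right)}}{9070873 \cdot \frac{1}{25286}} = \frac{\frac{86}{123} + \frac{1}{2} \left(- \frac{1}{1978}\right)}{\frac{9070873}{25286}} = \left(\frac{86}{123} - \frac{1}{3956}\right) \frac{25286}{9070873} = \frac{340093}{486588} \cdot \frac{25286}{9070873} = \frac{4299795799}{2206888975662}$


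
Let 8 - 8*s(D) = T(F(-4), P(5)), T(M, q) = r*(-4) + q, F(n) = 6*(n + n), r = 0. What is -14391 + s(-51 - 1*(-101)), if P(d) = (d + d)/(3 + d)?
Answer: -460485/32 ≈ -14390.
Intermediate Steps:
P(d) = 2*d/(3 + d) (P(d) = (2*d)/(3 + d) = 2*d/(3 + d))
F(n) = 12*n (F(n) = 6*(2*n) = 12*n)
T(M, q) = q (T(M, q) = 0*(-4) + q = 0 + q = q)
s(D) = 27/32 (s(D) = 1 - 5/(4*(3 + 5)) = 1 - 5/(4*8) = 1 - 1/8*5/4 = 1 - 5/32 = 27/32)
-14391 + s(-51 - 1*(-101)) = -14391 + 27/32 = -460485/32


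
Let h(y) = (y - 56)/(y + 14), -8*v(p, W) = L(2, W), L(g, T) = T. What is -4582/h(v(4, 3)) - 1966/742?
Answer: 184848165/167321 ≈ 1104.8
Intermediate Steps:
v(p, W) = -W/8
h(y) = (-56 + y)/(14 + y)
-4582/h(v(4, 3)) - 1966/742 = -4582*(14 - ⅛*3)/(-56 - ⅛*3) - 1966/742 = -4582*(14 - 3/8)/(-56 - 3/8) - 1966*1/742 = -4582/(-451/8/(109/8)) - 983/371 = -4582/((8/109)*(-451/8)) - 983/371 = -4582/(-451/109) - 983/371 = -4582*(-109/451) - 983/371 = 499438/451 - 983/371 = 184848165/167321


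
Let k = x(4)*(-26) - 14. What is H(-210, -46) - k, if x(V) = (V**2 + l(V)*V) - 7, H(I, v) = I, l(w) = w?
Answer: 454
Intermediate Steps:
x(V) = -7 + 2*V**2 (x(V) = (V**2 + V*V) - 7 = (V**2 + V**2) - 7 = 2*V**2 - 7 = -7 + 2*V**2)
k = -664 (k = (-7 + 2*4**2)*(-26) - 14 = (-7 + 2*16)*(-26) - 14 = (-7 + 32)*(-26) - 14 = 25*(-26) - 14 = -650 - 14 = -664)
H(-210, -46) - k = -210 - 1*(-664) = -210 + 664 = 454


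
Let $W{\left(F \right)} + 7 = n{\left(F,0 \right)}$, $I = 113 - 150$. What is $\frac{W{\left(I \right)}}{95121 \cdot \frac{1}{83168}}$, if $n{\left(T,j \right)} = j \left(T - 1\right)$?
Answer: $- \frac{582176}{95121} \approx -6.1204$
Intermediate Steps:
$n{\left(T,j \right)} = j \left(-1 + T\right)$
$I = -37$ ($I = 113 - 150 = -37$)
$W{\left(F \right)} = -7$ ($W{\left(F \right)} = -7 + 0 \left(-1 + F\right) = -7 + 0 = -7$)
$\frac{W{\left(I \right)}}{95121 \cdot \frac{1}{83168}} = - \frac{7}{95121 \cdot \frac{1}{83168}} = - \frac{7}{\frac{95121}{83168}} = \left(-7\right) \frac{83168}{95121} = - \frac{582176}{95121}$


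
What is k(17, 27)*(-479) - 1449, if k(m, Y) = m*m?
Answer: -139880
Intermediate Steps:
k(m, Y) = m²
k(17, 27)*(-479) - 1449 = 17²*(-479) - 1449 = 289*(-479) - 1449 = -138431 - 1449 = -139880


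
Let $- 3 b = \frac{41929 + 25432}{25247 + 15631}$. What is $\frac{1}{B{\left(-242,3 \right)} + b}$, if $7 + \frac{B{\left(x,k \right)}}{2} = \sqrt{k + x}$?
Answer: $- \frac{218808120258}{17560879318105} - \frac{30078195912 i \sqrt{239}}{17560879318105} \approx -0.01246 - 0.026479 i$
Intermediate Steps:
$B{\left(x,k \right)} = -14 + 2 \sqrt{k + x}$
$b = - \frac{67361}{122634}$ ($b = - \frac{\left(41929 + 25432\right) \frac{1}{25247 + 15631}}{3} = - \frac{67361 \cdot \frac{1}{40878}}{3} = \left(- \frac{1}{3}\right) \frac{67361}{40878} = - \frac{67361}{122634} \approx -0.54928$)
$\frac{1}{B{\left(-242,3 \right)} + b} = \frac{1}{\left(-14 + 2 \sqrt{3 - 242}\right) - \frac{67361}{122634}} = \frac{1}{\left(-14 + 2 \sqrt{-239}\right) - \frac{67361}{122634}} = \frac{1}{\left(-14 + 2 i \sqrt{239}\right) - \frac{67361}{122634}} = \frac{1}{- \frac{1784237}{122634} + 2 i \sqrt{239}}$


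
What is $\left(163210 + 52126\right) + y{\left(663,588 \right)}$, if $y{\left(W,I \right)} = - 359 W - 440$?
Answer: $-23121$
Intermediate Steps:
$y{\left(W,I \right)} = -440 - 359 W$
$\left(163210 + 52126\right) + y{\left(663,588 \right)} = \left(163210 + 52126\right) - 238457 = 215336 - 238457 = -23121$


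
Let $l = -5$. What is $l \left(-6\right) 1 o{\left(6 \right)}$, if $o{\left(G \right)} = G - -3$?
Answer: $270$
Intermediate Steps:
$o{\left(G \right)} = 3 + G$ ($o{\left(G \right)} = G + 3 = 3 + G$)
$l \left(-6\right) 1 o{\left(6 \right)} = \left(-5\right) \left(-6\right) 1 \left(3 + 6\right) = 30 \cdot 1 \cdot 9 = 30 \cdot 9 = 270$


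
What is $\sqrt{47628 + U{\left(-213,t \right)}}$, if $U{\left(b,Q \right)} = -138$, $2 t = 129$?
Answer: $\sqrt{47490} \approx 217.92$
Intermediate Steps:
$t = \frac{129}{2}$ ($t = \frac{1}{2} \cdot 129 = \frac{129}{2} \approx 64.5$)
$\sqrt{47628 + U{\left(-213,t \right)}} = \sqrt{47628 - 138} = \sqrt{47490}$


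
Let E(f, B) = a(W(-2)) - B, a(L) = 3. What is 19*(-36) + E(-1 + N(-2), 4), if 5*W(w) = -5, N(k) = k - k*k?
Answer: -685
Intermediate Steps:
N(k) = k - k²
W(w) = -1 (W(w) = (⅕)*(-5) = -1)
E(f, B) = 3 - B
19*(-36) + E(-1 + N(-2), 4) = 19*(-36) + (3 - 1*4) = -684 + (3 - 4) = -684 - 1 = -685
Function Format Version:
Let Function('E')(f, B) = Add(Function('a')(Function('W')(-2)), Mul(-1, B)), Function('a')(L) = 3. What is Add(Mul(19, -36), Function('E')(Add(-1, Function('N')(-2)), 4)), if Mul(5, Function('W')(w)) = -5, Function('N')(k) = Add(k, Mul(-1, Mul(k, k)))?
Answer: -685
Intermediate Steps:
Function('N')(k) = Add(k, Mul(-1, Pow(k, 2)))
Function('W')(w) = -1 (Function('W')(w) = Mul(Rational(1, 5), -5) = -1)
Function('E')(f, B) = Add(3, Mul(-1, B))
Add(Mul(19, -36), Function('E')(Add(-1, Function('N')(-2)), 4)) = Add(Mul(19, -36), Add(3, Mul(-1, 4))) = Add(-684, Add(3, -4)) = Add(-684, -1) = -685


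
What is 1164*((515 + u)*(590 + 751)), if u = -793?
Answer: -433936872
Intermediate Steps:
1164*((515 + u)*(590 + 751)) = 1164*((515 - 793)*(590 + 751)) = 1164*(-278*1341) = 1164*(-372798) = -433936872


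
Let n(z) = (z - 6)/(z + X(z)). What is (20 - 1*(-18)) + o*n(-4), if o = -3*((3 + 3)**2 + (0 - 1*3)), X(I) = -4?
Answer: -343/4 ≈ -85.750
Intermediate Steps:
n(z) = (-6 + z)/(-4 + z) (n(z) = (z - 6)/(z - 4) = (-6 + z)/(-4 + z))
o = -99 (o = -3*(6**2 + (0 - 3)) = -3*(36 - 3) = -3*33 = -99)
(20 - 1*(-18)) + o*n(-4) = (20 - 1*(-18)) - 99*(-6 - 4)/(-4 - 4) = (20 + 18) - 99*(-10)/(-8) = 38 - (-99)*(-10)/8 = 38 - 99*5/4 = 38 - 495/4 = -343/4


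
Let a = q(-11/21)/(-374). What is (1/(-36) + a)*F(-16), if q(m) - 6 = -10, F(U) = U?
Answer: 460/1683 ≈ 0.27332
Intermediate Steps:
q(m) = -4 (q(m) = 6 - 10 = -4)
a = 2/187 (a = -4/(-374) = -4*(-1/374) = 2/187 ≈ 0.010695)
(1/(-36) + a)*F(-16) = (1/(-36) + 2/187)*(-16) = (-1/36 + 2/187)*(-16) = -115/6732*(-16) = 460/1683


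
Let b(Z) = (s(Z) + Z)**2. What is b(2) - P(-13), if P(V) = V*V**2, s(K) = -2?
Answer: 2197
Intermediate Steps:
P(V) = V**3
b(Z) = (-2 + Z)**2
b(2) - P(-13) = (-2 + 2)**2 - 1*(-13)**3 = 0**2 - 1*(-2197) = 0 + 2197 = 2197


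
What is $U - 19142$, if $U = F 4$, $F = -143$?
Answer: $-19714$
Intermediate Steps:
$U = -572$ ($U = \left(-143\right) 4 = -572$)
$U - 19142 = -572 - 19142 = -19714$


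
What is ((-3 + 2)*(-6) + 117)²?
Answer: 15129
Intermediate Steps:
((-3 + 2)*(-6) + 117)² = (-1*(-6) + 117)² = (6 + 117)² = 123² = 15129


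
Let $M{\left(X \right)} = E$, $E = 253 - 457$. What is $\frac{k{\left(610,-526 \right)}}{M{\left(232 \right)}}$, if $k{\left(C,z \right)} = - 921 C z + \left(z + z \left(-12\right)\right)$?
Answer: $- \frac{147758923}{102} \approx -1.4486 \cdot 10^{6}$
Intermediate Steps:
$E = -204$
$M{\left(X \right)} = -204$
$k{\left(C,z \right)} = - 11 z - 921 C z$ ($k{\left(C,z \right)} = - 921 C z + \left(z - 12 z\right) = - 921 C z - 11 z = - 11 z - 921 C z$)
$\frac{k{\left(610,-526 \right)}}{M{\left(232 \right)}} = \frac{\left(-1\right) \left(-526\right) \left(11 + 921 \cdot 610\right)}{-204} = \left(-1\right) \left(-526\right) \left(11 + 561810\right) \left(- \frac{1}{204}\right) = \left(-1\right) \left(-526\right) 561821 \left(- \frac{1}{204}\right) = 295517846 \left(- \frac{1}{204}\right) = - \frac{147758923}{102}$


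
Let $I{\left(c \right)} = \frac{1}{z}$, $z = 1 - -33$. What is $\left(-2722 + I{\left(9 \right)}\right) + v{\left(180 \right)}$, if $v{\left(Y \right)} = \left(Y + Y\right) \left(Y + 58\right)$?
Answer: $\frac{2820573}{34} \approx 82958.0$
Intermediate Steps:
$z = 34$ ($z = 1 + 33 = 34$)
$v{\left(Y \right)} = 2 Y \left(58 + Y\right)$
$I{\left(c \right)} = \frac{1}{34}$
$\left(-2722 + I{\left(9 \right)}\right) + v{\left(180 \right)} = \left(-2722 + \frac{1}{34}\right) + 2 \cdot 180 \left(58 + 180\right) = - \frac{92547}{34} + 2 \cdot 180 \cdot 238 = - \frac{92547}{34} + 85680 = \frac{2820573}{34}$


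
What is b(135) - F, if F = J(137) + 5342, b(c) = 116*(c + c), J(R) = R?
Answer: 25841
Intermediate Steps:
b(c) = 232*c (b(c) = 116*(2*c) = 232*c)
F = 5479 (F = 137 + 5342 = 5479)
b(135) - F = 232*135 - 1*5479 = 31320 - 5479 = 25841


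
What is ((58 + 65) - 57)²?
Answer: 4356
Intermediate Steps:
((58 + 65) - 57)² = (123 - 57)² = 66² = 4356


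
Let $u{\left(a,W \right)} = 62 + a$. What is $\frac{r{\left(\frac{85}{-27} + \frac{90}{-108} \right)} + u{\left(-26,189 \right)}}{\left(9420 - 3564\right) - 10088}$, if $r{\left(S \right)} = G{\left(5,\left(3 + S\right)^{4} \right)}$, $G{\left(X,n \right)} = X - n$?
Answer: $- \frac{340734815}{35984932992} \approx -0.0094688$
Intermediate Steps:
$r{\left(S \right)} = 5 - \left(3 + S\right)^{4}$
$\frac{r{\left(\frac{85}{-27} + \frac{90}{-108} \right)} + u{\left(-26,189 \right)}}{\left(9420 - 3564\right) - 10088} = \frac{\left(5 - \left(3 + \left(\frac{85}{-27} + \frac{90}{-108}\right)\right)^{4}\right) + \left(62 - 26\right)}{\left(9420 - 3564\right) - 10088} = \frac{\left(5 - \left(3 + \left(85 \left(- \frac{1}{27}\right) + 90 \left(- \frac{1}{108}\right)\right)\right)^{4}\right) + 36}{\left(9420 - 3564\right) - 10088} = \frac{\left(5 - \left(3 - \frac{215}{54}\right)^{4}\right) + 36}{5856 - 10088} = \frac{\left(5 - \left(3 - \frac{215}{54}\right)^{4}\right) + 36}{-4232} = \left(\left(5 - \left(- \frac{53}{54}\right)^{4}\right) + 36\right) \left(- \frac{1}{4232}\right) = \left(\left(5 - \frac{7890481}{8503056}\right) + 36\right) \left(- \frac{1}{4232}\right) = \left(\frac{34624799}{8503056} + 36\right) \left(- \frac{1}{4232}\right) = \frac{340734815}{8503056} \left(- \frac{1}{4232}\right) = - \frac{340734815}{35984932992}$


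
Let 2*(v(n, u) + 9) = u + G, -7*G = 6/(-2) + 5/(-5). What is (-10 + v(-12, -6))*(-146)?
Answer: 22192/7 ≈ 3170.3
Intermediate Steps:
G = 4/7 (G = -(6/(-2) + 5/(-5))/7 = -(6*(-1/2) + 5*(-1/5))/7 = -(-3 - 1)/7 = -1/7*(-4) = 4/7 ≈ 0.57143)
v(n, u) = -61/7 + u/2 (v(n, u) = -9 + (u + 4/7)/2 = -9 + (4/7 + u)/2 = -9 + (2/7 + u/2) = -61/7 + u/2)
(-10 + v(-12, -6))*(-146) = (-10 + (-61/7 + (1/2)*(-6)))*(-146) = (-10 + (-61/7 - 3))*(-146) = (-10 - 82/7)*(-146) = -152/7*(-146) = 22192/7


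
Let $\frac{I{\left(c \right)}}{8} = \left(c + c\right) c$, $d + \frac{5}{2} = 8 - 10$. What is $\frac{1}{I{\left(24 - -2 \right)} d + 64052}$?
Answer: $\frac{1}{15380} \approx 6.5019 \cdot 10^{-5}$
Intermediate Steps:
$d = - \frac{9}{2}$ ($d = - \frac{5}{2} + \left(8 - 10\right) = - \frac{5}{2} - 2 = - \frac{9}{2} \approx -4.5$)
$I{\left(c \right)} = 16 c^{2}$ ($I{\left(c \right)} = 8 \left(c + c\right) c = 8 \cdot 2 c c = 8 \cdot 2 c^{2} = 16 c^{2}$)
$\frac{1}{I{\left(24 - -2 \right)} d + 64052} = \frac{1}{16 \left(24 - -2\right)^{2} \left(- \frac{9}{2}\right) + 64052} = \frac{1}{16 \left(24 + 2\right)^{2} \left(- \frac{9}{2}\right) + 64052} = \frac{1}{16 \cdot 26^{2} \left(- \frac{9}{2}\right) + 64052} = \frac{1}{16 \cdot 676 \left(- \frac{9}{2}\right) + 64052} = \frac{1}{10816 \left(- \frac{9}{2}\right) + 64052} = \frac{1}{-48672 + 64052} = \frac{1}{15380}$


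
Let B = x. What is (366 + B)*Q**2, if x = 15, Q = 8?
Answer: 24384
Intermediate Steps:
B = 15
(366 + B)*Q**2 = (366 + 15)*8**2 = 381*64 = 24384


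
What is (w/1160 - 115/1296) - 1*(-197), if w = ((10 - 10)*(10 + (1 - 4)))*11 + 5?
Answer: 7400875/37584 ≈ 196.92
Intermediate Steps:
w = 5 (w = (0*(10 - 3))*11 + 5 = (0*7)*11 + 5 = 0*11 + 5 = 0 + 5 = 5)
(w/1160 - 115/1296) - 1*(-197) = (5/1160 - 115/1296) - 1*(-197) = (5*(1/1160) - 115*1/1296) + 197 = (1/232 - 115/1296) + 197 = -3173/37584 + 197 = 7400875/37584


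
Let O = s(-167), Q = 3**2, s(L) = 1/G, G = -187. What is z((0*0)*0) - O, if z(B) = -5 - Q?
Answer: -2617/187 ≈ -13.995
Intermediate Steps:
s(L) = -1/187 (s(L) = 1/(-187) = -1/187)
Q = 9
O = -1/187 ≈ -0.0053476
z(B) = -14 (z(B) = -5 - 1*9 = -5 - 9 = -14)
z((0*0)*0) - O = -14 - 1*(-1/187) = -14 + 1/187 = -2617/187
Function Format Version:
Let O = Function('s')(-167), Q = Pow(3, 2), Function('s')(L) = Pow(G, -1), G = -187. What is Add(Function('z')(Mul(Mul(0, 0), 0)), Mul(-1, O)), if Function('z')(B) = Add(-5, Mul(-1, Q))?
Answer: Rational(-2617, 187) ≈ -13.995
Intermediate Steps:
Function('s')(L) = Rational(-1, 187) (Function('s')(L) = Pow(-187, -1) = Rational(-1, 187))
Q = 9
O = Rational(-1, 187) ≈ -0.0053476
Function('z')(B) = -14 (Function('z')(B) = Add(-5, Mul(-1, 9)) = Add(-5, -9) = -14)
Add(Function('z')(Mul(Mul(0, 0), 0)), Mul(-1, O)) = Add(-14, Mul(-1, Rational(-1, 187))) = Add(-14, Rational(1, 187)) = Rational(-2617, 187)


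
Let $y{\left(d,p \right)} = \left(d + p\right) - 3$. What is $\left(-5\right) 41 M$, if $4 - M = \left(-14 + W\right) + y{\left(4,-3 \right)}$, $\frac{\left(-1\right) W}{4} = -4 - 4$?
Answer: $2460$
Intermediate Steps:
$W = 32$ ($W = - 4 \left(-4 - 4\right) = \left(-4\right) \left(-8\right) = 32$)
$y{\left(d,p \right)} = -3 + d + p$
$M = -12$ ($M = 4 - \left(\left(-14 + 32\right) - 2\right) = 4 - \left(18 - 2\right) = 4 - 16 = -12$)
$\left(-5\right) 41 M = \left(-5\right) 41 \left(-12\right) = \left(-205\right) \left(-12\right) = 2460$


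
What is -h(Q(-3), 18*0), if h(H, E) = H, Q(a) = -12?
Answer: 12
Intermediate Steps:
-h(Q(-3), 18*0) = -1*(-12) = 12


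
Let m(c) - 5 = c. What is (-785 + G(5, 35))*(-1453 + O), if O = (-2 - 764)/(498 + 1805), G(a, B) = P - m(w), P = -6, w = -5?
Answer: 378213825/329 ≈ 1.1496e+6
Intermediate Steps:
m(c) = 5 + c
G(a, B) = -6 (G(a, B) = -6 - (5 - 5) = -6 - 1*0 = -6 + 0 = -6)
O = -766/2303 ≈ -0.33261
(-785 + G(5, 35))*(-1453 + O) = (-785 - 6)*(-1453 - 766/2303) = -791*(-3347025/2303) = 378213825/329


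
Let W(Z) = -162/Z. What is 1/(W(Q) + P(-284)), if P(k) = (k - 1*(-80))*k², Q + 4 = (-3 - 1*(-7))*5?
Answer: -8/131630673 ≈ -6.0776e-8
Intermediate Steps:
Q = 16 (Q = -4 + (-3 - 1*(-7))*5 = -4 + (-3 + 7)*5 = -4 + 4*5 = -4 + 20 = 16)
P(k) = k²*(80 + k) (P(k) = (k + 80)*k² = (80 + k)*k² = k²*(80 + k))
1/(W(Q) + P(-284)) = 1/(-162/16 + (-284)²*(80 - 284)) = 1/(-162*1/16 + 80656*(-204)) = 1/(-81/8 - 16453824) = 1/(-131630673/8) = -8/131630673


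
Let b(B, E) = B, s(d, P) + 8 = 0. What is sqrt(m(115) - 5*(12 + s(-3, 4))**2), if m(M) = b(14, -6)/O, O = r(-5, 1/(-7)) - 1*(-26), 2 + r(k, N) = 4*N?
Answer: I*sqrt(533902)/82 ≈ 8.9108*I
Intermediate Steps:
s(d, P) = -8 (s(d, P) = -8 + 0 = -8)
r(k, N) = -2 + 4*N
O = 164/7 (O = (-2 + 4/(-7)) - 1*(-26) = (-2 + 4*(-1/7)) + 26 = (-2 - 4/7) + 26 = -18/7 + 26 = 164/7 ≈ 23.429)
m(M) = 49/82 (m(M) = 14/(164/7) = 14*(7/164) = 49/82)
sqrt(m(115) - 5*(12 + s(-3, 4))**2) = sqrt(49/82 - 5*(12 - 8)**2) = sqrt(49/82 - 5*4**2) = sqrt(49/82 - 5*16) = sqrt(49/82 - 80) = sqrt(-6511/82) = I*sqrt(533902)/82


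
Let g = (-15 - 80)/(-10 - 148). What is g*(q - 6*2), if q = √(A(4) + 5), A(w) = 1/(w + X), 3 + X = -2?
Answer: -475/79 ≈ -6.0127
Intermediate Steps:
X = -5 (X = -3 - 2 = -5)
A(w) = 1/(-5 + w) (A(w) = 1/(w - 5) = 1/(-5 + w))
q = 2 (q = √(1/(-5 + 4) + 5) = √(1/(-1) + 5) = √(-1 + 5) = √4 = 2)
g = 95/158 (g = -95/(-158) = -95*(-1/158) = 95/158 ≈ 0.60127)
g*(q - 6*2) = 95*(2 - 6*2)/158 = 95*(2 - 12)/158 = (95/158)*(-10) = -475/79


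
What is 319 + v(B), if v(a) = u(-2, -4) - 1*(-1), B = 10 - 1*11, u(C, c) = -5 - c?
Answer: 319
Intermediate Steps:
B = -1 (B = 10 - 11 = -1)
v(a) = 0 (v(a) = (-5 - 1*(-4)) - 1*(-1) = (-5 + 4) + 1 = -1 + 1 = 0)
319 + v(B) = 319 + 0 = 319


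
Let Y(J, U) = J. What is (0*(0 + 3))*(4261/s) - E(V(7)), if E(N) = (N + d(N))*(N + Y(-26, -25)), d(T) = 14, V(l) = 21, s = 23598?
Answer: 175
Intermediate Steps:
E(N) = (-26 + N)*(14 + N) (E(N) = (N + 14)*(N - 26) = (14 + N)*(-26 + N) = (-26 + N)*(14 + N))
(0*(0 + 3))*(4261/s) - E(V(7)) = (0*(0 + 3))*(4261/23598) - (-364 + 21² - 12*21) = (0*3)*(4261*(1/23598)) - (-364 + 441 - 252) = 0*(4261/23598) - 1*(-175) = 0 + 175 = 175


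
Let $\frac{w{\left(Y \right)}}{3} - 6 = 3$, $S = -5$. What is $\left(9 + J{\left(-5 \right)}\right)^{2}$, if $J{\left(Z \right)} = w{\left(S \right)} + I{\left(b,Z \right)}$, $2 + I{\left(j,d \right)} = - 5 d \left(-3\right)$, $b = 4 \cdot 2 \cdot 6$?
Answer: $1681$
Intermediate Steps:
$b = 48$ ($b = 8 \cdot 6 = 48$)
$w{\left(Y \right)} = 27$ ($w{\left(Y \right)} = 18 + 3 \cdot 3 = 18 + 9 = 27$)
$I{\left(j,d \right)} = -2 + 15 d$ ($I{\left(j,d \right)} = -2 + - 5 d \left(-3\right) = -2 + 15 d$)
$J{\left(Z \right)} = 25 + 15 Z$ ($J{\left(Z \right)} = 27 + \left(-2 + 15 Z\right) = 25 + 15 Z$)
$\left(9 + J{\left(-5 \right)}\right)^{2} = \left(9 + \left(25 + 15 \left(-5\right)\right)\right)^{2} = \left(9 + \left(25 - 75\right)\right)^{2} = \left(9 - 50\right)^{2} = \left(-41\right)^{2} = 1681$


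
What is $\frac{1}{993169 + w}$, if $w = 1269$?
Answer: $\frac{1}{994438} \approx 1.0056 \cdot 10^{-6}$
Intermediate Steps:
$\frac{1}{993169 + w} = \frac{1}{993169 + 1269} = \frac{1}{994438}$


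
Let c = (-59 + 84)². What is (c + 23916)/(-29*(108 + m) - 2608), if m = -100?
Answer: -24541/2840 ≈ -8.6412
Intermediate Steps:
c = 625 (c = 25² = 625)
(c + 23916)/(-29*(108 + m) - 2608) = (625 + 23916)/(-29*(108 - 100) - 2608) = 24541/(-29*8 - 2608) = 24541/(-232 - 2608) = 24541/(-2840) = 24541*(-1/2840) = -24541/2840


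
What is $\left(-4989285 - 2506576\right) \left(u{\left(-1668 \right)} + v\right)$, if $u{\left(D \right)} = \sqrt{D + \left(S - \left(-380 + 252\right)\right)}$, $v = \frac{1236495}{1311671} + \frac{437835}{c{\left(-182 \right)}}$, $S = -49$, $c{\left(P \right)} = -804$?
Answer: $\frac{1432462361027122535}{351527828} - 7495861 i \sqrt{1589} \approx 4.075 \cdot 10^{9} - 2.988 \cdot 10^{8} i$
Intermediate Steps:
$v = - \frac{191100443435}{351527828}$ ($v = \frac{1236495}{1311671} + \frac{437835}{-804} = 1236495 \cdot \frac{1}{1311671} + 437835 \left(- \frac{1}{804}\right) = \frac{1236495}{1311671} - \frac{145945}{268} = - \frac{191100443435}{351527828} \approx -543.63$)
$u{\left(D \right)} = \sqrt{79 + D}$ ($u{\left(D \right)} = \sqrt{D - -79} = \sqrt{D + \left(-49 + 128\right)} = \sqrt{D + 79} = \sqrt{79 + D}$)
$\left(-4989285 - 2506576\right) \left(u{\left(-1668 \right)} + v\right) = \left(-4989285 - 2506576\right) \left(\sqrt{79 - 1668} - \frac{191100443435}{351527828}\right) = - 7495861 \left(\sqrt{-1589} - \frac{191100443435}{351527828}\right) = - 7495861 \left(i \sqrt{1589} - \frac{191100443435}{351527828}\right) = - 7495861 \left(- \frac{191100443435}{351527828} + i \sqrt{1589}\right) = \frac{1432462361027122535}{351527828} - 7495861 i \sqrt{1589}$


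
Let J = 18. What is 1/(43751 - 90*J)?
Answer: 1/42131 ≈ 2.3735e-5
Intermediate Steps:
1/(43751 - 90*J) = 1/(43751 - 90*18) = 1/(43751 - 1*1620) = 1/(43751 - 1620) = 1/42131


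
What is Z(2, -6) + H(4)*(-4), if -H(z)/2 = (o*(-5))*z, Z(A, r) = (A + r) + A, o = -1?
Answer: 158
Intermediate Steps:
Z(A, r) = r + 2*A
H(z) = -10*z (H(z) = -2*(-1*(-5))*z = -10*z)
Z(2, -6) + H(4)*(-4) = (-6 + 2*2) - 10*4*(-4) = (-6 + 4) - 40*(-4) = -2 + 160 = 158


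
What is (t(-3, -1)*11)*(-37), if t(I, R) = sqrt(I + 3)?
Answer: 0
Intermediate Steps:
t(I, R) = sqrt(3 + I)
(t(-3, -1)*11)*(-37) = (sqrt(3 - 3)*11)*(-37) = (sqrt(0)*11)*(-37) = (0*11)*(-37) = 0*(-37) = 0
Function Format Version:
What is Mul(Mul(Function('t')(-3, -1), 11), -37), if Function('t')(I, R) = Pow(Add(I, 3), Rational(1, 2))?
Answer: 0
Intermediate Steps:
Function('t')(I, R) = Pow(Add(3, I), Rational(1, 2))
Mul(Mul(Function('t')(-3, -1), 11), -37) = Mul(Mul(Pow(Add(3, -3), Rational(1, 2)), 11), -37) = Mul(Mul(Pow(0, Rational(1, 2)), 11), -37) = Mul(Mul(0, 11), -37) = Mul(0, -37) = 0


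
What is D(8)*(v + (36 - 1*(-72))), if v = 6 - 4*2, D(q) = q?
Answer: 848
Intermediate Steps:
v = -2 (v = 6 - 8 = -2)
D(8)*(v + (36 - 1*(-72))) = 8*(-2 + (36 - 1*(-72))) = 8*(-2 + (36 + 72)) = 8*(-2 + 108) = 8*106 = 848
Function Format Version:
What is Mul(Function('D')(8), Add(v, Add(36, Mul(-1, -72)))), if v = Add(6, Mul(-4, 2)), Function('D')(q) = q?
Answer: 848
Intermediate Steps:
v = -2 (v = Add(6, -8) = -2)
Mul(Function('D')(8), Add(v, Add(36, Mul(-1, -72)))) = Mul(8, Add(-2, Add(36, Mul(-1, -72)))) = Mul(8, Add(-2, Add(36, 72))) = Mul(8, Add(-2, 108)) = Mul(8, 106) = 848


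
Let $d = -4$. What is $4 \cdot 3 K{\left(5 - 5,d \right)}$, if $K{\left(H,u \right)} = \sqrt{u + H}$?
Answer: $24 i \approx 24.0 i$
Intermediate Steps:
$K{\left(H,u \right)} = \sqrt{H + u}$
$4 \cdot 3 K{\left(5 - 5,d \right)} = 4 \cdot 3 \sqrt{\left(5 - 5\right) - 4} = 12 \sqrt{0 - 4} = 12 \sqrt{-4} = 12 \cdot 2 i = 24 i$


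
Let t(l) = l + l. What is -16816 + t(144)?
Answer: -16528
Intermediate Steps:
t(l) = 2*l
-16816 + t(144) = -16816 + 2*144 = -16816 + 288 = -16528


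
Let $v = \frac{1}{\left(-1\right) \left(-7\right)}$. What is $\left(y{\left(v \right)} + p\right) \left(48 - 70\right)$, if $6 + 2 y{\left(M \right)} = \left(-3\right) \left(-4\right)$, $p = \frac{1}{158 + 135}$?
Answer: $- \frac{19360}{293} \approx -66.075$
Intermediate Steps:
$v = \frac{1}{7} \approx 0.14286$
$p = \frac{1}{293} \approx 0.003413$
$y{\left(M \right)} = 3$ ($y{\left(M \right)} = -3 + \frac{\left(-3\right) \left(-4\right)}{2} = -3 + \frac{1}{2} \cdot 12 = -3 + 6 = 3$)
$\left(y{\left(v \right)} + p\right) \left(48 - 70\right) = \left(3 + \frac{1}{293}\right) \left(48 - 70\right) = \frac{880}{293} \left(-22\right) = - \frac{19360}{293}$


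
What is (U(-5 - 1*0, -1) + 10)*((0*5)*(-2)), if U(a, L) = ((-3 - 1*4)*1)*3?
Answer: 0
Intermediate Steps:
U(a, L) = -21 (U(a, L) = ((-3 - 4)*1)*3 = -7*1*3 = -7*3 = -21)
(U(-5 - 1*0, -1) + 10)*((0*5)*(-2)) = (-21 + 10)*((0*5)*(-2)) = -0*(-2) = -11*0 = 0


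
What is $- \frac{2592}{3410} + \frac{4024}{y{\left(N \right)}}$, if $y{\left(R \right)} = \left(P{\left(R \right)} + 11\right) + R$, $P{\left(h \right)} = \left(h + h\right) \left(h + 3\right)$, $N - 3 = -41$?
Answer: $\frac{3448552}{4489265} \approx 0.76818$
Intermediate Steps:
$N = -38$ ($N = 3 - 41 = -38$)
$P{\left(h \right)} = 2 h \left(3 + h\right)$
$y{\left(R \right)} = 11 + R + 2 R \left(3 + R\right)$ ($y{\left(R \right)} = \left(2 R \left(3 + R\right) + 11\right) + R = \left(11 + 2 R \left(3 + R\right)\right) + R = 11 + R + 2 R \left(3 + R\right)$)
$- \frac{2592}{3410} + \frac{4024}{y{\left(N \right)}} = - \frac{2592}{3410} + \frac{4024}{11 - 38 + 2 \left(-38\right) \left(3 - 38\right)} = \left(-2592\right) \frac{1}{3410} + \frac{4024}{11 - 38 + 2 \left(-38\right) \left(-35\right)} = - \frac{1296}{1705} + \frac{4024}{11 - 38 + 2660} = - \frac{1296}{1705} + \frac{4024}{2633} = \frac{3448552}{4489265}$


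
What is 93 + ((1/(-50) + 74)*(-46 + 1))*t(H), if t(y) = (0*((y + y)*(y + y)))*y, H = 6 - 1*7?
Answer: 93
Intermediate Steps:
H = -1 (H = 6 - 7 = -1)
t(y) = 0 (t(y) = (0*((2*y)*(2*y)))*y = (0*(4*y²))*y = 0*y = 0)
93 + ((1/(-50) + 74)*(-46 + 1))*t(H) = 93 + ((1/(-50) + 74)*(-46 + 1))*0 = 93 + ((-1/50 + 74)*(-45))*0 = 93 + ((3699/50)*(-45))*0 = 93 - 33291/10*0 = 93 + 0 = 93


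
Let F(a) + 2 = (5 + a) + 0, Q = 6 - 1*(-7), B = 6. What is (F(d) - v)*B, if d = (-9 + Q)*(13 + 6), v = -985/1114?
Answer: 266973/557 ≈ 479.31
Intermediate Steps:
Q = 13 (Q = 6 + 7 = 13)
v = -985/1114 (v = -985*1/1114 = -985/1114 ≈ -0.88420)
d = 76 (d = (-9 + 13)*(13 + 6) = 4*19 = 76)
F(a) = 3 + a (F(a) = -2 + ((5 + a) + 0) = -2 + (5 + a) = 3 + a)
(F(d) - v)*B = ((3 + 76) - 1*(-985/1114))*6 = (79 + 985/1114)*6 = (88991/1114)*6 = 266973/557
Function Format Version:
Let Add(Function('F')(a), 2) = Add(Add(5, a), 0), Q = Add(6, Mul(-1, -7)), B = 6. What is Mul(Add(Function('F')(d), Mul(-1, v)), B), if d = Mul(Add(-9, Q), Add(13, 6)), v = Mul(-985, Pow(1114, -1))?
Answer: Rational(266973, 557) ≈ 479.31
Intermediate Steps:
Q = 13 (Q = Add(6, 7) = 13)
v = Rational(-985, 1114) (v = Mul(-985, Rational(1, 1114)) = Rational(-985, 1114) ≈ -0.88420)
d = 76 (d = Mul(Add(-9, 13), Add(13, 6)) = Mul(4, 19) = 76)
Function('F')(a) = Add(3, a) (Function('F')(a) = Add(-2, Add(Add(5, a), 0)) = Add(-2, Add(5, a)) = Add(3, a))
Mul(Add(Function('F')(d), Mul(-1, v)), B) = Mul(Add(Add(3, 76), Mul(-1, Rational(-985, 1114))), 6) = Mul(Add(79, Rational(985, 1114)), 6) = Mul(Rational(88991, 1114), 6) = Rational(266973, 557)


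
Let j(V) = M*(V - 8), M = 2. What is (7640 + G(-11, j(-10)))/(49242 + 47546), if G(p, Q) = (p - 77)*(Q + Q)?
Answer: 3494/24197 ≈ 0.14440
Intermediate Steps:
j(V) = -16 + 2*V (j(V) = 2*(V - 8) = 2*(-8 + V) = -16 + 2*V)
G(p, Q) = 2*Q*(-77 + p) (G(p, Q) = (-77 + p)*(2*Q) = 2*Q*(-77 + p))
(7640 + G(-11, j(-10)))/(49242 + 47546) = (7640 + 2*(-16 + 2*(-10))*(-77 - 11))/(49242 + 47546) = (7640 + 2*(-16 - 20)*(-88))/96788 = (7640 + 2*(-36)*(-88))*(1/96788) = (7640 + 6336)*(1/96788) = 13976*(1/96788) = 3494/24197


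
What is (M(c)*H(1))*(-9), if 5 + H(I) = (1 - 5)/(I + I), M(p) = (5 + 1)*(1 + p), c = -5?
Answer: -1512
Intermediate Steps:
M(p) = 6 + 6*p (M(p) = 6*(1 + p) = 6 + 6*p)
H(I) = -5 - 2/I (H(I) = -5 + (1 - 5)/(I + I) = -5 - 4*1/(2*I) = -5 - 2/I)
(M(c)*H(1))*(-9) = ((6 + 6*(-5))*(-5 - 2/1))*(-9) = ((6 - 30)*(-5 - 2*1))*(-9) = -24*(-5 - 2)*(-9) = -24*(-7)*(-9) = 168*(-9) = -1512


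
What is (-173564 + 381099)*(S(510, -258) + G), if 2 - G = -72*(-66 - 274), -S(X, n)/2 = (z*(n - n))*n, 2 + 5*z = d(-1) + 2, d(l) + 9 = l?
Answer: -5080041730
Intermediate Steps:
d(l) = -9 + l
z = -2 (z = -2/5 + ((-9 - 1) + 2)/5 = -2/5 + (-10 + 2)/5 = -2/5 + (1/5)*(-8) = -2/5 - 8/5 = -2)
S(X, n) = 0 (S(X, n) = -2*(-2*(n - n))*n = -2*(-2*0)*n = -0*n = -2*0 = 0)
G = -24478 (G = 2 - (-72)*(-66 - 274) = 2 - (-72)*(-340) = 2 - 1*24480 = 2 - 24480 = -24478)
(-173564 + 381099)*(S(510, -258) + G) = (-173564 + 381099)*(0 - 24478) = 207535*(-24478) = -5080041730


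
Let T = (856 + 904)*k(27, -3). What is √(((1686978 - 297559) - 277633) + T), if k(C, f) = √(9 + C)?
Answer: √1122346 ≈ 1059.4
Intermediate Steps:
T = 10560 (T = (856 + 904)*√(9 + 27) = 1760*√36 = 1760*6 = 10560)
√(((1686978 - 297559) - 277633) + T) = √(((1686978 - 297559) - 277633) + 10560) = √((1389419 - 277633) + 10560) = √(1111786 + 10560) = √1122346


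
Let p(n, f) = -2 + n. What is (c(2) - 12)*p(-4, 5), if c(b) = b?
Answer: 60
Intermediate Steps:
(c(2) - 12)*p(-4, 5) = (2 - 12)*(-2 - 4) = -10*(-6) = 60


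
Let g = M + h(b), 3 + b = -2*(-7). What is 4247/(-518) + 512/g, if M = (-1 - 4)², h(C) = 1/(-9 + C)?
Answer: 313835/26418 ≈ 11.880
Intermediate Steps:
b = 11 (b = -3 - 2*(-7) = -3 + 14 = 11)
M = 25 (M = (-5)² = 25)
g = 51/2 (g = 25 + 1/(-9 + 11) = 25 + 1/2 = 25 + ½ = 51/2 ≈ 25.500)
4247/(-518) + 512/g = 4247/(-518) + 512/(51/2) = 4247*(-1/518) + 512*(2/51) = -4247/518 + 1024/51 = 313835/26418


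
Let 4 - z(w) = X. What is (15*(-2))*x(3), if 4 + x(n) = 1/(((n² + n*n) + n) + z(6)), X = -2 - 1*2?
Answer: 3450/29 ≈ 118.97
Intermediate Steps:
X = -4 (X = -2 - 2 = -4)
z(w) = 8 (z(w) = 4 - 1*(-4) = 4 + 4 = 8)
x(n) = -4 + 1/(8 + n + 2*n²) (x(n) = -4 + 1/(((n² + n*n) + n) + 8) = -4 + 1/(((n² + n²) + n) + 8) = -4 + 1/((2*n² + n) + 8) = -4 + 1/((n + 2*n²) + 8) = -4 + 1/(8 + n + 2*n²))
(15*(-2))*x(3) = (15*(-2))*((-31 - 8*3² - 4*3)/(8 + 3 + 2*3²)) = -30*(-31 - 8*9 - 12)/(8 + 3 + 2*9) = -30*(-31 - 72 - 12)/(8 + 3 + 18) = -30*(-115)/29 = -30*(-115/29) = 3450/29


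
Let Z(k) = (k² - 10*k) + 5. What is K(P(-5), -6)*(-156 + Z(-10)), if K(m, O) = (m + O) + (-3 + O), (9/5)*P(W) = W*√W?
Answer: -735 - 1225*I*√5/9 ≈ -735.0 - 304.35*I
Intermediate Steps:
Z(k) = 5 + k² - 10*k
P(W) = 5*W^(3/2)/9 (P(W) = 5*(W*√W)/9 = 5*W^(3/2)/9)
K(m, O) = -3 + m + 2*O (K(m, O) = (O + m) + (-3 + O) = -3 + m + 2*O)
K(P(-5), -6)*(-156 + Z(-10)) = (-3 + 5*(-5)^(3/2)/9 + 2*(-6))*(-156 + (5 + (-10)² - 10*(-10))) = (-3 + 5*(-5*I*√5)/9 - 12)*(-156 + (5 + 100 + 100)) = (-3 - 25*I*√5/9 - 12)*(-156 + 205) = (-15 - 25*I*√5/9)*49 = -735 - 1225*I*√5/9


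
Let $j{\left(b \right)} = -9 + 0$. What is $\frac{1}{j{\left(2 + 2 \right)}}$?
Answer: $- \frac{1}{9} \approx -0.11111$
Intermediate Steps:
$j{\left(b \right)} = -9$
$\frac{1}{j{\left(2 + 2 \right)}} = \frac{1}{-9} = - \frac{1}{9}$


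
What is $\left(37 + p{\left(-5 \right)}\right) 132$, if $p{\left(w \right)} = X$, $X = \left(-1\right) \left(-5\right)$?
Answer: $5544$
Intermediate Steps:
$X = 5$
$p{\left(w \right)} = 5$
$\left(37 + p{\left(-5 \right)}\right) 132 = \left(37 + 5\right) 132 = 42 \cdot 132 = 5544$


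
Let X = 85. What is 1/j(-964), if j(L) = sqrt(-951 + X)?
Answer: -I*sqrt(866)/866 ≈ -0.033981*I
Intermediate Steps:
j(L) = I*sqrt(866) (j(L) = sqrt(-951 + 85) = sqrt(-866) = I*sqrt(866))
1/j(-964) = 1/(I*sqrt(866)) = -I*sqrt(866)/866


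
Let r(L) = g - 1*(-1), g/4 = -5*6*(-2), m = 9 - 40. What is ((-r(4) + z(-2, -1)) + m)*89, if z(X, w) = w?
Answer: -24297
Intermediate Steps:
m = -31
g = 240 (g = 4*(-5*6*(-2)) = 4*(-30*(-2)) = 4*60 = 240)
r(L) = 241 (r(L) = 240 - 1*(-1) = 240 + 1 = 241)
((-r(4) + z(-2, -1)) + m)*89 = ((-1*241 - 1) - 31)*89 = ((-241 - 1) - 31)*89 = (-242 - 31)*89 = -273*89 = -24297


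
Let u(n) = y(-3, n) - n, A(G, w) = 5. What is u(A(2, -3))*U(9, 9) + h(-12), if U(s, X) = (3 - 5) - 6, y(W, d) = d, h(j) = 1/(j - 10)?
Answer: -1/22 ≈ -0.045455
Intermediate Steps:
h(j) = 1/(-10 + j)
U(s, X) = -8 (U(s, X) = -2 - 6 = -8)
u(n) = 0 (u(n) = n - n = 0)
u(A(2, -3))*U(9, 9) + h(-12) = 0*(-8) + 1/(-10 - 12) = 0 + 1/(-22) = 0 - 1/22 = -1/22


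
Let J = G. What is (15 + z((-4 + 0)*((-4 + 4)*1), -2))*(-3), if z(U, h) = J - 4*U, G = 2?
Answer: -51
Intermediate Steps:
J = 2
z(U, h) = 2 - 4*U
(15 + z((-4 + 0)*((-4 + 4)*1), -2))*(-3) = (15 + (2 - 4*(-4 + 0)*(-4 + 4)*1))*(-3) = (15 + (2 - (-16)*0*1))*(-3) = (15 + (2 - (-16)*0))*(-3) = (15 + (2 - 4*0))*(-3) = (15 + (2 + 0))*(-3) = (15 + 2)*(-3) = 17*(-3) = -51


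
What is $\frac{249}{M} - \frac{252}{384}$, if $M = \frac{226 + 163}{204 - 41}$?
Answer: $\frac{1290615}{12448} \approx 103.68$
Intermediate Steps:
$M = \frac{389}{163} \approx 2.3865$
$\frac{249}{M} - \frac{252}{384} = \frac{249}{\frac{389}{163}} - \frac{252}{384} = 249 \cdot \frac{163}{389} - \frac{21}{32} = \frac{40587}{389} - \frac{21}{32} = \frac{1290615}{12448}$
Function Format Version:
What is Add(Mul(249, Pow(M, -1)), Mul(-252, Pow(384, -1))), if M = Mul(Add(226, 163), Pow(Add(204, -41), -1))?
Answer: Rational(1290615, 12448) ≈ 103.68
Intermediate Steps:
M = Rational(389, 163) (M = Mul(389, Pow(163, -1)) = Mul(389, Rational(1, 163)) = Rational(389, 163) ≈ 2.3865)
Add(Mul(249, Pow(M, -1)), Mul(-252, Pow(384, -1))) = Add(Mul(249, Pow(Rational(389, 163), -1)), Mul(-252, Pow(384, -1))) = Add(Mul(249, Rational(163, 389)), Mul(-252, Rational(1, 384))) = Add(Rational(40587, 389), Rational(-21, 32)) = Rational(1290615, 12448)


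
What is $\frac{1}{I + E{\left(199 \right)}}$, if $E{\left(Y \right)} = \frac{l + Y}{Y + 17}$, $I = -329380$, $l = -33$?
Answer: $- \frac{108}{35572957} \approx -3.036 \cdot 10^{-6}$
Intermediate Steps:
$E{\left(Y \right)} = \frac{-33 + Y}{17 + Y}$ ($E{\left(Y \right)} = \frac{-33 + Y}{Y + 17} = \frac{-33 + Y}{17 + Y}$)
$\frac{1}{I + E{\left(199 \right)}} = \frac{1}{-329380 + \frac{-33 + 199}{17 + 199}} = \frac{1}{-329380 + \frac{1}{216} \cdot 166} = \frac{1}{-329380 + \frac{83}{108}} = \frac{1}{- \frac{35572957}{108}} = - \frac{108}{35572957}$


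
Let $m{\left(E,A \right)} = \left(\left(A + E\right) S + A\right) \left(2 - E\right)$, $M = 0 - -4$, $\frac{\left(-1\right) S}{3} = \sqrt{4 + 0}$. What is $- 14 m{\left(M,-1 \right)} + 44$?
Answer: $-488$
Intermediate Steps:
$S = -6$ ($S = - 3 \sqrt{4 + 0} = - 3 \sqrt{4} = \left(-3\right) 2 = -6$)
$M = 4$ ($M = 0 + 4 = 4$)
$m{\left(E,A \right)} = \left(2 - E\right) \left(- 6 E - 5 A\right)$ ($m{\left(E,A \right)} = \left(\left(A + E\right) \left(-6\right) + A\right) \left(2 - E\right) = \left(\left(- 6 A - 6 E\right) + A\right) \left(2 - E\right) = \left(- 6 E - 5 A\right) \left(2 - E\right) = \left(2 - E\right) \left(- 6 E - 5 A\right)$)
$- 14 m{\left(M,-1 \right)} + 44 = - 14 \left(\left(-12\right) 4 - -10 + 6 \cdot 4^{2} + 5 \left(-1\right) 4\right) + 44 = - 14 \left(-48 + 10 + 6 \cdot 16 - 20\right) + 44 = - 14 \left(-48 + 10 + 96 - 20\right) + 44 = \left(-14\right) 38 + 44 = -532 + 44 = -488$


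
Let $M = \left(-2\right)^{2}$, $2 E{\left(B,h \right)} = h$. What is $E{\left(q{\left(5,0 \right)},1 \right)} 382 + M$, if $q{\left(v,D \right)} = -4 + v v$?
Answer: $195$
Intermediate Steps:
$q{\left(v,D \right)} = -4 + v^{2}$
$E{\left(B,h \right)} = \frac{h}{2}$
$M = 4$
$E{\left(q{\left(5,0 \right)},1 \right)} 382 + M = \frac{1}{2} \cdot 1 \cdot 382 + 4 = \frac{1}{2} \cdot 382 + 4 = 191 + 4 = 195$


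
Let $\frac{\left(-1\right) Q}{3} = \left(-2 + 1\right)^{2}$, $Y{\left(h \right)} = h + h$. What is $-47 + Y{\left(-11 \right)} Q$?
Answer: $19$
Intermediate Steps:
$Y{\left(h \right)} = 2 h$
$Q = -3$ ($Q = - 3 \left(-2 + 1\right)^{2} = - 3 \left(-1\right)^{2} = \left(-3\right) 1 = -3$)
$-47 + Y{\left(-11 \right)} Q = -47 + 2 \left(-11\right) \left(-3\right) = -47 - -66 = -47 + 66 = 19$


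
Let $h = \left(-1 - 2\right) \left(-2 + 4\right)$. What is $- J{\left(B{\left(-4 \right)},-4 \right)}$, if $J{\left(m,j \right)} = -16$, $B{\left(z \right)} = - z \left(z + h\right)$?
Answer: $16$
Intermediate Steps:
$h = -6$ ($h = \left(-3\right) 2 = -6$)
$B{\left(z \right)} = - z \left(-6 + z\right)$ ($B{\left(z \right)} = - z \left(z - 6\right) = - z \left(-6 + z\right)$)
$- J{\left(B{\left(-4 \right)},-4 \right)} = \left(-1\right) \left(-16\right) = 16$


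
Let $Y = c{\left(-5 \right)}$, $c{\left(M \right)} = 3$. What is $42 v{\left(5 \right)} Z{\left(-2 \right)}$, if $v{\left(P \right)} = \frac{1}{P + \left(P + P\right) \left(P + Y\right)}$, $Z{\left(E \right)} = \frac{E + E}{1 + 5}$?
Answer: $- \frac{28}{85} \approx -0.32941$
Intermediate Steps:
$Y = 3$
$Z{\left(E \right)} = \frac{E}{3}$ ($Z{\left(E \right)} = \frac{2 E}{6} = 2 E \frac{1}{6} = \frac{E}{3}$)
$v{\left(P \right)} = \frac{1}{P + 2 P \left(3 + P\right)}$ ($v{\left(P \right)} = \frac{1}{P + \left(P + P\right) \left(P + 3\right)} = \frac{1}{P + 2 P \left(3 + P\right)}$)
$42 v{\left(5 \right)} Z{\left(-2 \right)} = 42 \frac{1}{5 \left(7 + 2 \cdot 5\right)} \frac{1}{3} \left(-2\right) = 42 \frac{1}{5 \left(7 + 10\right)} \left(- \frac{2}{3}\right) = 42 \frac{1}{5 \cdot 17} \left(- \frac{2}{3}\right) = 42 \cdot \frac{1}{5} \cdot \frac{1}{17} \left(- \frac{2}{3}\right) = 42 \cdot \frac{1}{85} \left(- \frac{2}{3}\right) = \frac{42}{85} \left(- \frac{2}{3}\right) = - \frac{28}{85}$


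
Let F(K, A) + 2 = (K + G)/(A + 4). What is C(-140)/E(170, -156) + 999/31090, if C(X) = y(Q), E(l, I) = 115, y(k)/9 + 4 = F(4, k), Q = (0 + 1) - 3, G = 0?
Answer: -200871/715070 ≈ -0.28091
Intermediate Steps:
F(K, A) = -2 + K/(4 + A) (F(K, A) = -2 + (K + 0)/(A + 4) = -2 + K/(4 + A))
Q = -2 (Q = 1 - 3 = -2)
y(k) = -36 + 9*(-4 - 2*k)/(4 + k) (y(k) = -36 + 9*((-8 + 4 - 2*k)/(4 + k)) = -36 + 9*((-4 - 2*k)/(4 + k)) = -36 + 9*(-4 - 2*k)/(4 + k))
C(X) = -36 (C(X) = 18*(-10 - 3*(-2))/(4 - 2) = 18*(-10 + 6)/2 = 18*(1/2)*(-4) = -36)
C(-140)/E(170, -156) + 999/31090 = -36/115 + 999/31090 = -200871/715070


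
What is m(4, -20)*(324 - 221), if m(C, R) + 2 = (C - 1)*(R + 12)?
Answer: -2678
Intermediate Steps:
m(C, R) = -2 + (-1 + C)*(12 + R) (m(C, R) = -2 + (C - 1)*(R + 12) = -2 + (-1 + C)*(12 + R))
m(4, -20)*(324 - 221) = (-14 - 1*(-20) + 12*4 + 4*(-20))*(324 - 221) = (-14 + 20 + 48 - 80)*103 = -26*103 = -2678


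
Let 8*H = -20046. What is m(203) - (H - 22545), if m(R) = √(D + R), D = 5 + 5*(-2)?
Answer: 100203/4 + 3*√22 ≈ 25065.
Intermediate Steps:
H = -10023/4 (H = (⅛)*(-20046) = -10023/4 ≈ -2505.8)
D = -5 (D = 5 - 10 = -5)
m(R) = √(-5 + R)
m(203) - (H - 22545) = √(-5 + 203) - (-10023/4 - 22545) = √198 - 1*(-100203/4) = 3*√22 + 100203/4 = 100203/4 + 3*√22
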